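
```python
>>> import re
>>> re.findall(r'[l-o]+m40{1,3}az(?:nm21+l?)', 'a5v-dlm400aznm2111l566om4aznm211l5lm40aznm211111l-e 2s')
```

['lm400aznm2111l', 'lm40aznm211111l']

The pattern matches one or more of a character in [l-o]; then the literal 'm4', then 1 to 3 of the literal '0', then the literal 'az'; then the literal 'nm2', then one or more of a literal '1', then optionally a literal 'l' (non-capturing group).
Scanning left to right: at [5:19] → 'lm400aznm2111l'; at [34:49] → 'lm40aznm211111l'.
With no groups in the pattern, `findall` gives back each whole match — 2 here.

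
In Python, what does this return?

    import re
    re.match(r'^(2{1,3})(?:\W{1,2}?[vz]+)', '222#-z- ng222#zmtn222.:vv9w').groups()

('222',)

The pattern matches anchored at the start of the string; then 1 to 3 of a literal '2' (captured); then 1 to 2 of a non-word character (lazy), then one or more of one of [vz] (non-capturing group).
`re.match` won't scan ahead — the pattern has to work from the very first character.
The match spans [0:6] → '222#-z'.
Captured: group 1 = '222'.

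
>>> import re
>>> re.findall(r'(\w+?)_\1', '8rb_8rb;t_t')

After group 1 captures some text, `\1` only succeeds where that same text appears again.
Scanning left to right: at [0:7] match '8rb_8rb', group 1 = '8rb'; at [8:11] match 't_t', group 1 = 't'.
With a single group, `findall` returns only what that group captured — 2 items.

['8rb', 't']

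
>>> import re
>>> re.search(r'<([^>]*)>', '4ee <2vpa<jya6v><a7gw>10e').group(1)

'2vpa<jya6v'

The match spans [4:16] → '<2vpa<jya6v>'.
Captured: group 1 = '2vpa<jya6v'.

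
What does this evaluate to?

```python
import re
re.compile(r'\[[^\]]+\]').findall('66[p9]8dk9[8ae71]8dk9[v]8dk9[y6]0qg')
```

Scanning left to right: at [2:6] → '[p9]'; at [10:17] → '[8ae71]'; at [21:24] → '[v]'; at [28:32] → '[y6]'.
With no groups in the pattern, `findall` gives back each whole match — 4 here.

['[p9]', '[8ae71]', '[v]', '[y6]']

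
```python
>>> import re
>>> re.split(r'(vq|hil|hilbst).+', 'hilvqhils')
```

['', 'hil', '']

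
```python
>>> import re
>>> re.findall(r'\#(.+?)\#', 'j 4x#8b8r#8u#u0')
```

['8b8r']

With the lazy modifier that quantifier settles for the fewest repetitions that let the rest of the pattern succeed (the atoms after it are unaffected and can still be greedy).
Scanning left to right: at [4:10] match '#8b8r#', group 1 = '8b8r'.
Because there's exactly one group, `findall` drops the full match and keeps group 1 from the one hit.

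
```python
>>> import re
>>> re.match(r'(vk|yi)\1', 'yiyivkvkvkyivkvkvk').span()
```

`\1` is not a pattern — it's the concrete string captured by group 1, re-applied verbatim.
With `match`, the pattern is implicitly anchored at the beginning.
The match spans [0:4] → 'yiyi'.
Captured: group 1 = 'yi'.

(0, 4)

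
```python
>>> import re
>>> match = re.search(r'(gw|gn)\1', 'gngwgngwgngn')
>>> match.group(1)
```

A backreference is literal: `\1` must see the identical characters the first group matched.
`re.search` scans for the first position where the pattern succeeds.
The match spans [8:12] → 'gngn'.
Captured: group 1 = 'gn'.

'gn'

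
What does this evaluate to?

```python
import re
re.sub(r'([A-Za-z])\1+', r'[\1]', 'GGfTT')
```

'[G]f[T]'

`\1` has to match the exact text group 1 already captured.
The replacement refers to a captured group, so each match is rewritten using its own captured text.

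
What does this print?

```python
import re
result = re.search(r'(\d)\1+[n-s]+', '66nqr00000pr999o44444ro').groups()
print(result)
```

('6',)

After group 1 captures some text, `\1` only succeeds where that same text appears again.
`re.search` tries every starting position until one works.
The match spans [0:5] → '66nqr'.
Captured: group 1 = '6'.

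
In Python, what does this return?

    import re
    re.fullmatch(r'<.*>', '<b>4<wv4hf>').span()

(0, 11)

`re.fullmatch` is like wrapping the pattern in `^…$` (in single-line mode).
The match spans [0:11] → '<b>4<wv4hf>'.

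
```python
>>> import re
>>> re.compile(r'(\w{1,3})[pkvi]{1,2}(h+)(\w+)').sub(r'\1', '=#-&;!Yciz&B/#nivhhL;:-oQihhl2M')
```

'=#-&;!Yciz&B/#ni;:-oQ'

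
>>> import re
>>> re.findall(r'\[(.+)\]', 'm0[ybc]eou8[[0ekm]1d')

Matches: at [2:18] match '[ybc]eou8[[0ekm]', group 1 = 'ybc]eou8[[0ekm'.
One capturing group, so `findall` returns just the captured substring from the one match — 1 in all.

['ybc]eou8[[0ekm']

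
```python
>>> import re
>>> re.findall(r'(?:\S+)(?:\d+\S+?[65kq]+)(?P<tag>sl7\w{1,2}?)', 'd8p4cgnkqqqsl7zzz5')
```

['sl7z']

Lazy quantifiers expand one character at a time until the remainder of the pattern can match.
`findall` collects group 1 from the one match (1 total).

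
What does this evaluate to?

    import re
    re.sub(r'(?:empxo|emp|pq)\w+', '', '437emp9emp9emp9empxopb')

Matches: at [3:22] → 'emp9emp9emp9empxopb'.
`sub` substitutes '' at each match site.

'437'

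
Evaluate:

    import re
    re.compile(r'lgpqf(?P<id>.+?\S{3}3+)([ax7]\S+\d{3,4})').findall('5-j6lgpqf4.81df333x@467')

[('4.81df333', 'x@467')]

This matches the literal 'lgp', then the literal 'qf'; then one or more of any character (lazy), then exactly 3 of a non-whitespace character, then one or more of a literal '3' (captured as 'id'); then one of [ax7], then one or more of a non-whitespace character, then 3 to 4 of a digit (captured).
Scanning left to right: at [4:23] match 'lgpqf4.81df333x@467', groups = ('4.81df333', 'x@467').
With 2 capturing groups, `findall` returns a 2-tuple per match.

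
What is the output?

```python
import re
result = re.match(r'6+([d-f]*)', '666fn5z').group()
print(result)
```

666f

With `match`, the pattern is implicitly anchored at the beginning.
The match spans [0:4] → '666f'.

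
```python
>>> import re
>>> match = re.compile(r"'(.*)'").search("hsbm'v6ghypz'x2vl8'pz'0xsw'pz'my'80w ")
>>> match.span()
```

(4, 33)

The match spans [4:33] → "'v6ghypz'x2vl8'pz'0xsw'pz'my'".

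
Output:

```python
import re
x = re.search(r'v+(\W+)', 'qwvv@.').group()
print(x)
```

This matches one or more of a literal 'v'; then one or more of a non-word character (captured).
`re.search` scans for the first position where the pattern succeeds.
The match spans [2:6] → 'vv@.'.
Captured: group 1 = '@.'.

vv@.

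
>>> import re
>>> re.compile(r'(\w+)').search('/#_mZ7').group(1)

'_mZ7'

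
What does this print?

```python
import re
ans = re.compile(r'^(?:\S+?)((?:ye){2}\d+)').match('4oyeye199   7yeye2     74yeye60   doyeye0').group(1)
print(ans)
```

yeye199

The match spans [0:9] → '4oyeye199'.
Captured: group 1 = 'yeye199'.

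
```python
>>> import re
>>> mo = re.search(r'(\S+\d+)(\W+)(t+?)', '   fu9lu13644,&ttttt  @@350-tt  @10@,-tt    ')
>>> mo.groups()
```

('fu9lu13644', ',&', 't')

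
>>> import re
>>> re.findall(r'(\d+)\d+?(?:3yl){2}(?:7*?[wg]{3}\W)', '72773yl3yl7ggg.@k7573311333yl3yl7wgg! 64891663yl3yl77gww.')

This matches one or more of a digit (captured); then one or more of a digit (lazy), then the literal '3yl' repeated 2 times; then zero or more of the literal '7' (lazy), then exactly 3 of one of [wg], then a non-word character (non-capturing group).
Matches: at [0:15] match '72773yl3yl7ggg.', group 1 = '727'; at [17:37] match '7573311333yl3yl7wgg!', group 1 = '75733113'; at [38:57] match '64891663yl3yl77gww.', group 1 = '648916'.
With a single group, `findall` returns only what that group captured — 3 items.

['727', '75733113', '648916']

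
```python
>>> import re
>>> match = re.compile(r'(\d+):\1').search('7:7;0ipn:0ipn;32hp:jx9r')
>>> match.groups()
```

The match spans [0:3] → '7:7'.
Captured: group 1 = '7'.

('7',)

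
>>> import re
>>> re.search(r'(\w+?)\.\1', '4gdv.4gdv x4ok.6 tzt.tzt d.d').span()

(0, 9)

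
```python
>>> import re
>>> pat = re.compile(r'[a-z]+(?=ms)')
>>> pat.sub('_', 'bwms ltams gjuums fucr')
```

The `(?=…)`/`(?<=…)` assertion just peeks at neighbouring text; it doesn't advance the match position.
`sub` substitutes '_' at each match site.

'_ms _ms _ms fucr'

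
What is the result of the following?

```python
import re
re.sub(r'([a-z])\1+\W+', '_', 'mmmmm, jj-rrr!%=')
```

A backreference is literal: `\1` must see the identical characters the first group matched.
Matches: at [0:7] → 'mmmmm, '; at [7:10] → 'jj-'; at [10:16] → 'rrr!%='.
Every occurrence is swapped for '_'.

'___'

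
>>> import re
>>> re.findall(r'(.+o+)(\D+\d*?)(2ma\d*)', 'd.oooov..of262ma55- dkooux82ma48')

This matches one or more of any character, then one or more of the literal 'o' (captured); then one or more of a non-digit, then zero or more of a digit (lazy) (captured); then the literal '2ma', then zero or more of a digit (captured).
`findall` packs the 3 group values into a tuple for every match.

[('d.oooov..of262ma55- dkoo', 'ux8', '2ma48')]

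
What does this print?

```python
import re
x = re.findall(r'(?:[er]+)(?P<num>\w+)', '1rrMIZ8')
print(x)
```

This matches one or more of one of [er] (non-capturing group); then one or more of a word character (captured as 'num').
`findall` collects group 1 from the one match (1 total).

['MIZ8']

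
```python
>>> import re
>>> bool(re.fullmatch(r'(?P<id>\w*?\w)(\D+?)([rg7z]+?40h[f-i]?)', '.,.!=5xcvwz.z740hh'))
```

False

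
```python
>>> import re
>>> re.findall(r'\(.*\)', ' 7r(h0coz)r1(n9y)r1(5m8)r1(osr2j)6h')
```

['(h0coz)r1(n9y)r1(5m8)r1(osr2j)']

Matches: at [3:33] → '(h0coz)r1(n9y)r1(5m8)r1(osr2j)'.
Since nothing is captured, `findall` lists the 1 matched substring directly.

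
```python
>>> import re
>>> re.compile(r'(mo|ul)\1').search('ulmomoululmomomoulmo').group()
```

'momo'

`\1` is not a pattern — it's the concrete string captured by group 1, re-applied verbatim.
The match spans [2:6] → 'momo'.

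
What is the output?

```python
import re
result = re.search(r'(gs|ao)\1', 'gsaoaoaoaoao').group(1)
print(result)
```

ao

The match spans [2:6] → 'aoao'.
Captured: group 1 = 'ao'.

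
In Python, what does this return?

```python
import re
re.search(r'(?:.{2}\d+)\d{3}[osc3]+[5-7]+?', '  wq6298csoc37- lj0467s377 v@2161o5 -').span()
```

(2, 14)

This matches exactly 2 of any character, then one or more of a digit (non-capturing group); then exactly 3 of a digit, then one or more of one of [osc3]; then one or more of a character in [5-7] (lazy).
`re.search` scans for the first position where the pattern succeeds.
The match spans [2:14] → 'wq6298csoc37'.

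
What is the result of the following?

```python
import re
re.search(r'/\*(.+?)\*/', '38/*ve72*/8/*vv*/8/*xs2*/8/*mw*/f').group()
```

'/*ve72*/'

Unlike `match`, `search` isn't anchored — it looks for the pattern anywhere in the string.
The match spans [2:10] → '/*ve72*/'.
Captured: group 1 = 've72'.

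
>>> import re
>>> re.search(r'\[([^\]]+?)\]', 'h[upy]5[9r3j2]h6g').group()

'[upy]'

The match spans [1:6] → '[upy]'.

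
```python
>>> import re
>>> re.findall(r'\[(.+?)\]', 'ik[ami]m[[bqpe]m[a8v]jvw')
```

['ami', '[bqpe', 'a8v']

Because the quantifier is non-greedy, it stops expanding at the earliest point where the rest of the pattern can succeed.
One capturing group, so `findall` returns just the captured substring from each match — 3 in all.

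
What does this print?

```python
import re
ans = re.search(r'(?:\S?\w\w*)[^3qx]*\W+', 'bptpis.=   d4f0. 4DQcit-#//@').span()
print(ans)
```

(0, 28)

Pattern: optionally a non-whitespace character, then a word character, then zero or more of a word character (non-capturing group); then zero or more of any character except [3qx], then one or more of a non-word character.
The match spans [0:28] → 'bptpis.=   d4f0. 4DQcit-#//@'.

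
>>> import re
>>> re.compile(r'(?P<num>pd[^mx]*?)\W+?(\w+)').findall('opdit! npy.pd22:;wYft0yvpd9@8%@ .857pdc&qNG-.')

[('pdit', 'npy'), ('pd22', 'wYft0yvpd9'), ('pdc', 'qNG')]

The pattern matches the literal 'pd', then zero or more of any character except [mx] (lazy) (captured as 'num'); then one or more of a non-word character (lazy); then one or more of a word character (captured).
With 2 capturing groups, `findall` returns a 2-tuple per match.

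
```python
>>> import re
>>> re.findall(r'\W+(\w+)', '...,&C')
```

Pattern: one or more of a non-word character; then one or more of a word character (captured).
Matches: at [0:6] match '...,&C', group 1 = 'C'.
With a single group, `findall` returns only what that group captured — 1 item.

['C']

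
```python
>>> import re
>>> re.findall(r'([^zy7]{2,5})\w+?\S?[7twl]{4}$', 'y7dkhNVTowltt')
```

Pattern: 2 to 5 of any character except [zy7] (captured); then one or more of a word character (lazy); then optionally a non-whitespace character, then exactly 4 of one of [7twl]; then anchored at the end.
Scanning left to right: at [2:13] match 'dkhNVTowltt', group 1 = 'dkhNV'.
`findall` collects group 1 from the one match (1 total).

['dkhNV']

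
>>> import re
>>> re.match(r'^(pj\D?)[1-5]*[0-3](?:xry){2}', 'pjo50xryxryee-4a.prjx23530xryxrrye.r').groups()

Pattern: anchored at the start of the string; then the literal 'pj', then optionally a non-digit (captured); then zero or more of a character in [1-5], then a character in [0-3], then the literal 'xry' repeated 2 times.
`re.match` only tries the pattern at the start of the string.
The match spans [0:11] → 'pjo50xryxry'.
Captured: group 1 = 'pjo'.

('pjo',)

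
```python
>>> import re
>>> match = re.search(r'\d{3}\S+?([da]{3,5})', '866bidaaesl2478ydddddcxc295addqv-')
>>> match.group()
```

Pattern: exactly 3 of a digit, then one or more of a non-whitespace character (lazy); then 3 to 5 of one of [da] (captured).
Because the quantifier is non-greedy, it stops expanding at the earliest point where the rest of the pattern can succeed.
Unlike `match`, `search` isn't anchored — it looks for the pattern anywhere in the string.
The match spans [0:8] → '866bidaa'.
Captured: group 1 = 'daa'.

'866bidaa'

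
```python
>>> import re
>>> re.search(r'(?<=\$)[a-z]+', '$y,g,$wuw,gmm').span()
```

The positive lookaround only admits positions where the adjacent text matches; those characters stay outside the span.
`re.search` tries every starting position until one works.
The match spans [1:2] → 'y'.

(1, 2)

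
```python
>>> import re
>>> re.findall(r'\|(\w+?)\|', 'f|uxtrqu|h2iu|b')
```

['uxtrqu']

Because there's exactly one group, `findall` drops the full match and keeps group 1 from the one hit.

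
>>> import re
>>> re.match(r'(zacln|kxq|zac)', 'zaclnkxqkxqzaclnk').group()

'zacln'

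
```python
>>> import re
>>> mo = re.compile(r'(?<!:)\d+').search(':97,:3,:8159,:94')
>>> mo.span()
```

(2, 3)

Because the assertion is negative and zero-width, positions next to the forbidden text are skipped.
The match spans [2:3] → '7'.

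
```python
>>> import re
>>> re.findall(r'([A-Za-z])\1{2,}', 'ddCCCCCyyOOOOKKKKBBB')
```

['C', 'O', 'K', 'B']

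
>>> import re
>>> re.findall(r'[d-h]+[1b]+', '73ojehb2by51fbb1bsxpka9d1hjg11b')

['ehb', 'fbb1b', 'd1', 'g11b']

Pattern: one or more of a character in [d-h]; then one or more of one of [1b].
Walking the string: at [4:7] → 'ehb'; at [12:17] → 'fbb1b'; at [23:25] → 'd1'; at [27:31] → 'g11b'.
With no groups in the pattern, `findall` gives back each whole match — 4 here.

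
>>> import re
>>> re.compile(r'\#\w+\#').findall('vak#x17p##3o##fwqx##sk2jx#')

Scanning left to right: at [3:9] → '#x17p#'; at [9:13] → '#3o#'; at [13:19] → '#fwqx#'; at [19:26] → '#sk2jx#'.
Since nothing is captured, `findall` lists the 4 matched substrings directly.

['#x17p#', '#3o#', '#fwqx#', '#sk2jx#']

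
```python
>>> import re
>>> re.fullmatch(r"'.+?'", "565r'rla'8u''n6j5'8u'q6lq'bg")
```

None

`re.fullmatch` requires the pattern to consume the entire string.
Here the string isn't matched end-to-end, so the call returns None.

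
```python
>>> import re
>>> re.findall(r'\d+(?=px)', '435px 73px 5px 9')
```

Because the assertion is zero-width, the text it checks is not consumed and won't appear in the result.
No capturing groups, so `findall` returns the 3 full match strings.

['435', '73', '5']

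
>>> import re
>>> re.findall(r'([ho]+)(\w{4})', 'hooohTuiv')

[('hoooh', 'Tuiv')]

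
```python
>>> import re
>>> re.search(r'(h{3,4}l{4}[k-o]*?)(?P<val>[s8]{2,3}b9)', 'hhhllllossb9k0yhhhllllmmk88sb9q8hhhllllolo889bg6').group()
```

'hhhllllossb9'

The pattern matches 3 to 4 of the literal 'h', then exactly 4 of a literal 'l', then zero or more of a character in [k-o] (lazy) (captured); then 2 to 3 of one of [s8], then the literal 'b9' (captured as 'val').
The match spans [0:12] → 'hhhllllossb9'.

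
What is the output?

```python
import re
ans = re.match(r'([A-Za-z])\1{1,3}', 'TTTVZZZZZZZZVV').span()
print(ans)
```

(0, 3)

The backreference `\1` re-matches whatever the first group consumed, character for character.
`match` is anchored at position 0; if the pattern doesn't fit there, it returns None.
The match spans [0:3] → 'TTT'.
Captured: group 1 = 'T'.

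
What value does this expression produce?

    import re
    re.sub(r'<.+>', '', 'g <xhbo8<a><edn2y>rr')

'g rr'

`sub` substitutes '' at each match site.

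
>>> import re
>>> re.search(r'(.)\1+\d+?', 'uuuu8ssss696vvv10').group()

'uuuu8'

After group 1 captures some text, `\1` only succeeds where that same text appears again.
The match spans [0:5] → 'uuuu8'.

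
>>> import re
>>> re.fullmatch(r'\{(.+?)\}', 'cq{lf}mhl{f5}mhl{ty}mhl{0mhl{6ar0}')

None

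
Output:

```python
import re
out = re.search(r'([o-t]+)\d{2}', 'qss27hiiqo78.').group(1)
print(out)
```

qss

This matches one or more of a character in [o-t] (captured); then exactly 2 of a digit.
Unlike `match`, `search` isn't anchored — it looks for the pattern anywhere in the string.
The match spans [0:5] → 'qss27'.
Captured: group 1 = 'qss'.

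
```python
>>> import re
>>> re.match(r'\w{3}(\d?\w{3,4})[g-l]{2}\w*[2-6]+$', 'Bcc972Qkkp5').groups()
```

The match spans [0:11] → 'Bcc972Qkkp5'.
Captured: group 1 = '972Q'.

('972Q',)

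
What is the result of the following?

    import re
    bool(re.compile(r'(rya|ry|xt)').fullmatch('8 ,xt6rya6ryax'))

False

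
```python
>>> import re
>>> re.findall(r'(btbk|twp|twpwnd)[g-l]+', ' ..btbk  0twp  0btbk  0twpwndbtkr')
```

[]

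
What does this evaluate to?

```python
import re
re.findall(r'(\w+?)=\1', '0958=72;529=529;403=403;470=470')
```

After group 1 captures some text, `\1` only succeeds where that same text appears again.
Because there's exactly one group, `findall` drops the full match and keeps group 1 from each hit.

['529', '403', '470']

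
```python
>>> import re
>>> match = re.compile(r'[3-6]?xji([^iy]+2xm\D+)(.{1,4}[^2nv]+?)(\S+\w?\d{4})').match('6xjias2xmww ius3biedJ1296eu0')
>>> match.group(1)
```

The pattern matches optionally a character in [3-6], then the literal 'xji'; then one or more of any character except [iy], then the literal '2xm', then one or more of a non-digit (captured); then 1 to 4 of any character, then one or more of any character except [2nv] (lazy) (captured); then one or more of a non-whitespace character, then optionally a word character, then exactly 4 of a digit (captured).
`re.match` won't scan ahead — the pattern has to work from the very first character.
The match spans [0:25] → '6xjias2xmww ius3biedJ1296'.
Captured: group 1 = 'as2xmww ius', group 2 = '3bied', group 3 = 'J1296'.

'as2xmww ius'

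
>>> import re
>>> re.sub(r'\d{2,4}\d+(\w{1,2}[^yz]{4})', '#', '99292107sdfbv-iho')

'#iho'

This matches 2 to 4 of a digit, then one or more of a digit; then 1 to 2 of a word character, then exactly 4 of any character except [yz] (captured).
Matches: at [0:14] → '99292107sdfbv-'.
Each match is replaced by '#'.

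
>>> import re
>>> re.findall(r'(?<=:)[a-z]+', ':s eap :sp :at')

The `(?=…)`/`(?<=…)` assertion just peeks at neighbouring text; it doesn't advance the match position.
`findall` yields the raw match text (3 of them) because the pattern has no groups.

['s', 'sp', 'at']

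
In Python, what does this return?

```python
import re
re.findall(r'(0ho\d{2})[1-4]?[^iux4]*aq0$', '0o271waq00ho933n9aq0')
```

This matches the literal '0ho', then exactly 2 of a digit (captured); then optionally a character in [1-4], then zero or more of any character except [iux4], then the literal 'aq0'; then anchored at the end.
With a single group, `findall` returns only what that group captured — 1 item.

['0ho93']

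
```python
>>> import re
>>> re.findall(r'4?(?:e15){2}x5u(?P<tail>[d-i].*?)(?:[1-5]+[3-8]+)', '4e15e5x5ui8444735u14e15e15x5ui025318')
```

['i0']

The `?` after the quantifier makes it lazy — it takes as little as possible before letting the rest of the pattern try.
Because there's exactly one group, `findall` drops the full match and keeps group 1 from the one hit.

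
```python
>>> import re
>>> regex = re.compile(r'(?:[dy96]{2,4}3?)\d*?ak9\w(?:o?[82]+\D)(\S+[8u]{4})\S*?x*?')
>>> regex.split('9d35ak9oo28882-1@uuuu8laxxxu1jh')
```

The pattern matches 2 to 4 of one of [dy96], then optionally the literal '3' (non-capturing group); then zero or more of a digit (lazy), then the literal 'ak9', then a word character; then optionally the literal 'o', then one or more of one of [82], then a non-digit (non-capturing group); then one or more of a non-whitespace character, then exactly 4 of one of [8u] (captured); then zero or more of a non-whitespace character (lazy), then zero or more of a literal 'x' (lazy).
The `?` after the quantifier makes it lazy — it takes as little as possible before letting the rest of the pattern try.
Matches to split on: at [0:22] → '9d35ak9oo28882-1@uuuu8'.
The group in the pattern means `split` returns the separators' captures alongside the pieces.

['', '1@uuuu8', 'laxxxu1jh']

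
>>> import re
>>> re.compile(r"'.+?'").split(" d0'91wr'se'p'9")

The `?` after the quantifier makes it lazy — it takes as little as possible before letting the rest of the pattern try.
`split` removes every match and returns the 3 fragments in between.

[' d0', 'se', '9']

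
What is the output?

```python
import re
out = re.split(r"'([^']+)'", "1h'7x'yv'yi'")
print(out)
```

['1h', '7x', 'yv', 'yi', '']

The group in the pattern means `split` returns the separators' captures alongside the pieces.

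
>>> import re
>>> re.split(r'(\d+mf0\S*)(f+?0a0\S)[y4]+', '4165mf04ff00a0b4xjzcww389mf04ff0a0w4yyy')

This matches one or more of a digit, then the literal 'mf0', then zero or more of a non-whitespace character (captured); then one or more of the literal 'f' (lazy), then the literal '0a0', then a non-whitespace character (captured); then one or more of one of [y4].
With a capturing group present, the delimiter's captured portion is kept in the result list.

['', '4165mf04ff00a0b4xjzcww389mf04f', 'f0a0w', '']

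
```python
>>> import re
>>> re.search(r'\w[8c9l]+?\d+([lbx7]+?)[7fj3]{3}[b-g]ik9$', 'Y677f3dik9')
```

This matches a word character, then one or more of one of [8c9l] (lazy), then one or more of a digit; then one or more of one of [lbx7] (lazy) (captured); then exactly 3 of one of [7fj3], then a character in [b-g], then the literal 'ik9'; then anchored at the end.
`re.search` scans for the first position where the pattern succeeds.
Here no position works, so the call returns None.

None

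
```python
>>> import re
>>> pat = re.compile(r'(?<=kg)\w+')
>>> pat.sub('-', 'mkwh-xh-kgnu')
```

Because the assertion is zero-width, the text it checks is not consumed and won't appear in the result.
`sub` substitutes '-' at each match site.

'mkwh-xh-kg-'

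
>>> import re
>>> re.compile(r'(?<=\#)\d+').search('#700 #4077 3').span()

(1, 4)

Because the assertion is zero-width, the text it checks is not consumed and won't appear in the result.
`search` walks the string left to right and returns the first match it finds.
The match spans [1:4] → '700'.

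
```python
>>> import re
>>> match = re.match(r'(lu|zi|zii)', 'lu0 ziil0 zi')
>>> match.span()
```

(0, 2)

`re.match` won't scan ahead — the pattern has to work from the very first character.
The match spans [0:2] → 'lu'.
Captured: group 1 = 'lu'.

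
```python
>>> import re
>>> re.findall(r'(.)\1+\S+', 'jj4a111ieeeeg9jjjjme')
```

['j']

The backreference `\1` re-matches whatever the first group consumed, character for character.
With a single group, `findall` returns only what that group captured — 1 item.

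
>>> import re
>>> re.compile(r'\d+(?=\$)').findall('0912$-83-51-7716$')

['0912', '7716']

The positive lookaround only admits positions where the adjacent text matches; those characters stay outside the span.
Matches: at [0:4] → '0912'; at [12:16] → '7716'.
`findall` yields the raw match text (2 of them) because the pattern has no groups.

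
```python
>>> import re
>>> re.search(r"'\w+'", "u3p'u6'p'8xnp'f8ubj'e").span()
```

`search` walks the string left to right and returns the first match it finds.
The match spans [3:7] → "'u6'".

(3, 7)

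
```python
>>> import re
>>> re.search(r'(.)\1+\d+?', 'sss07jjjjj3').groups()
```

A backreference is literal: `\1` must see the identical characters the first group matched.
`search` walks the string left to right and returns the first match it finds.
The match spans [0:4] → 'sss0'.
Captured: group 1 = 's'.

('s',)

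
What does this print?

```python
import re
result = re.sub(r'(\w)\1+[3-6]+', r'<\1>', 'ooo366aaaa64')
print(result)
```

<o><a>

A backreference is literal: `\1` must see the identical characters the first group matched.
Matches: at [0:6] → 'ooo366'; at [6:12] → 'aaaa64'.
`\1` in the replacement pulls in group 1's text for each match.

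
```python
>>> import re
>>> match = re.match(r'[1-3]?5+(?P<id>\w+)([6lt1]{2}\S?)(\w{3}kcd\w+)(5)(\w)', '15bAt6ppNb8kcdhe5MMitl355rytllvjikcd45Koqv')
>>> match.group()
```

'15bAt6ppNb8kcdhe5MMitl355rytllvjikcd45K'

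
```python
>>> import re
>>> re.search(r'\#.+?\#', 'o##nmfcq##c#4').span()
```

Unlike `match`, `search` isn't anchored — it looks for the pattern anywhere in the string.
The match spans [1:9] → '##nmfcq#'.

(1, 9)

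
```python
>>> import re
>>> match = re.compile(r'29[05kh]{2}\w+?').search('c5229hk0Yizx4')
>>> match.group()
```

'29hk0'

This matches the literal '29', then exactly 2 of one of [05kh]; then one or more of a word character (lazy).
`re.search` scans for the first position where the pattern succeeds.
The match spans [3:8] → '29hk0'.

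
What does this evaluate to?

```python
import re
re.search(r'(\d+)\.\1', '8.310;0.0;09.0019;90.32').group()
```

`\1` is not a pattern — it's the concrete string captured by group 1, re-applied verbatim.
`search` walks the string left to right and returns the first match it finds.
The match spans [6:9] → '0.0'.
Captured: group 1 = '0'.

'0.0'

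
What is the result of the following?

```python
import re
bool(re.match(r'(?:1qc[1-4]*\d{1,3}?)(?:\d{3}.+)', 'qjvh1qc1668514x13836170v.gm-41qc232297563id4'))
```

False

Pattern: the literal '1qc', then zero or more of a character in [1-4], then 1 to 3 of a digit (lazy) (non-capturing group); then exactly 3 of a digit, then one or more of any character (non-capturing group).
`re.match` only tries the pattern at the start of the string.
Here the string doesn't start with a match, so the call returns None, and `bool(None)` is False.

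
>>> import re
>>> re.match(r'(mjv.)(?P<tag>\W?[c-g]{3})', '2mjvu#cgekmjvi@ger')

None

`re.match` only tries the pattern at the start of the string.
Here the pattern fails at index 0, so the call returns None.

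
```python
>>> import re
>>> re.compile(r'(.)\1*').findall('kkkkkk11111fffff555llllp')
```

`\1` is not a pattern — it's the concrete string captured by group 1, re-applied verbatim.
Scanning left to right: at [0:6] match 'kkkkkk', group 1 = 'k'; at [6:11] match '11111', group 1 = '1'; at [11:16] match 'fffff', group 1 = 'f'; at [16:19] match '555', group 1 = '5'; at [19:23] match 'llll', group 1 = 'l'; ….
One capturing group, so `findall` returns just the captured substring from each match — 6 in all.

['k', '1', 'f', '5', 'l', 'p']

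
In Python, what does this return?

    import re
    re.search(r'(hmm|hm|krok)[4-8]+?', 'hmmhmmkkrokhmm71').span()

Unlike `match`, `search` isn't anchored — it looks for the pattern anywhere in the string.
The match spans [11:15] → 'hmm7'.
Captured: group 1 = 'hmm'.

(11, 15)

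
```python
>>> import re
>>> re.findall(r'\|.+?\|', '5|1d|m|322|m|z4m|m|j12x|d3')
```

A `+?`/`*?`/`{m,n}?` starts at its minimum and grows only as far as needed for what follows to match.
No capturing groups, so `findall` returns the 4 full match strings.

['|1d|', '|322|', '|z4m|', '|j12x|']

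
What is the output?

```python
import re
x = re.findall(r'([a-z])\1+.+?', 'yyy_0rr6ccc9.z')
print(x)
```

['y', 'r', 'c']

The backreference `\1` re-matches whatever the first group consumed, character for character.
One capturing group, so `findall` returns just the captured substring from each match — 3 in all.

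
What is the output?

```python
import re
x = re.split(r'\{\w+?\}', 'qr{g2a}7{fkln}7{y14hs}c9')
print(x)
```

['qr', '7', '7', 'c9']

Matches to split on: at [2:7] → '{g2a}'; at [8:14] → '{fkln}'; at [15:22] → '{y14hs}'.
Splitting on the pattern gives 4 pieces.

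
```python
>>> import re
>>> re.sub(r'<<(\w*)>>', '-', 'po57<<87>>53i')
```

Each match is replaced by '-'.

'po57-53i'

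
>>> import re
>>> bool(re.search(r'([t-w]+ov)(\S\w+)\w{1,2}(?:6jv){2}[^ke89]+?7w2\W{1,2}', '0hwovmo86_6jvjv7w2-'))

False

This matches one or more of a character in [t-w], then the literal 'ov' (captured); then a non-whitespace character, then one or more of a word character (captured); then 1 to 2 of a word character, then the literal '6jv' repeated 2 times; then one or more of any character except [ke89] (lazy), then the literal '7w2', then 1 to 2 of a non-word character.
`re.search` scans for the first position where the pattern succeeds.
Here no position works, so the call returns None, and `bool(None)` is False.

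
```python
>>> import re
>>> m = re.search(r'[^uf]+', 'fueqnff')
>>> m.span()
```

(2, 5)

Pattern: one or more of any character except [uf].
The match spans [2:5] → 'eqn'.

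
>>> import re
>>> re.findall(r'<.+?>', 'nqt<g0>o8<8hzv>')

['<g0>', '<8hzv>']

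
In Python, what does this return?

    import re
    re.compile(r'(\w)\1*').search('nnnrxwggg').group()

'nnn'

`\1` is not a pattern — it's the concrete string captured by group 1, re-applied verbatim.
The match spans [0:3] → 'nnn'.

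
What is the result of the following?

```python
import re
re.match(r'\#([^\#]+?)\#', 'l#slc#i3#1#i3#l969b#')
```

`match` is anchored at position 0; if the pattern doesn't fit there, it returns None.
Here the pattern fails at index 0, so the call returns None.

None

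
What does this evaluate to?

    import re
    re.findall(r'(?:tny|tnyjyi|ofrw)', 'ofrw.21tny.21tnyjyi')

['ofrw', 'tny', 'tny']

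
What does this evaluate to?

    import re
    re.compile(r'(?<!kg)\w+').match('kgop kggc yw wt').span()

(0, 4)

The negative lookaround is zero-width — it rules out positions where the adjacent text would match, without consuming anything.
`re.match` won't scan ahead — the pattern has to work from the very first character.
The match spans [0:4] → 'kgop'.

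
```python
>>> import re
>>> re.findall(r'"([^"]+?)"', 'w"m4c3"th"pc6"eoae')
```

['m4c3', 'pc6']

Matches: at [1:7] match '"m4c3"', group 1 = 'm4c3'; at [9:14] match '"pc6"', group 1 = 'pc6'.
Because there's exactly one group, `findall` drops the full match and keeps group 1 from each hit.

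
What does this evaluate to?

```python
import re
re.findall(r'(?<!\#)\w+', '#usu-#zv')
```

A negative assertion filters positions out without eating any characters.
Scanning left to right: at [2:4] → 'su'; at [7:8] → 'v'.
Since nothing is captured, `findall` lists the 2 matched substrings directly.

['su', 'v']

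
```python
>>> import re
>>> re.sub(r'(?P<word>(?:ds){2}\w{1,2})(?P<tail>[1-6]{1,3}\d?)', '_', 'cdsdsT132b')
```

'c_b'

Pattern: the literal 'ds' repeated 2 times, then 1 to 2 of a word character (captured as 'word'); then 1 to 3 of a character in [1-6], then optionally a digit (captured as 'tail').
Matches: at [1:9] → 'dsdsT132'.
Each match is replaced by '_'.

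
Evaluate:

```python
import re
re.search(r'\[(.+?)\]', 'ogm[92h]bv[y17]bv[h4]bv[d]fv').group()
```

'[92h]'

The match spans [3:8] → '[92h]'.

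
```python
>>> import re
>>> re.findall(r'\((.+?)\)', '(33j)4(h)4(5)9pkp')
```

['33j', 'h', '5']

Lazy quantifiers expand one character at a time until the remainder of the pattern can match.
Walking the string: at [0:5] match '(33j)', group 1 = '33j'; at [6:9] match '(h)', group 1 = 'h'; at [10:13] match '(5)', group 1 = '5'.
`findall` collects group 1 from each match (3 total).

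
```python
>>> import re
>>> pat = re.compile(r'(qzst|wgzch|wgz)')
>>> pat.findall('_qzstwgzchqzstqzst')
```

Alternation tries branches left to right and keeps the first one that lets the overall match succeed at that position.
Walking the string: at [1:5] match 'qzst', group 1 = 'qzst'; at [5:10] match 'wgzch', group 1 = 'wgzch'; at [10:14] match 'qzst', group 1 = 'qzst'; at [14:18] match 'qzst', group 1 = 'qzst'.
Because there's exactly one group, `findall` drops the full match and keeps group 1 from each hit.

['qzst', 'wgzch', 'qzst', 'qzst']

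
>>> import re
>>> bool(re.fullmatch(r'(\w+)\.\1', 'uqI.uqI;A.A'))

False

`re.fullmatch` is like wrapping the pattern in `^…$` (in single-line mode).
Here there's no way to consume every character, so the call returns None, and `bool(None)` is False.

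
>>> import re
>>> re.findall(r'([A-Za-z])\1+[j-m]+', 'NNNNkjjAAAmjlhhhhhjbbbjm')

['N', 'A', 'h', 'b']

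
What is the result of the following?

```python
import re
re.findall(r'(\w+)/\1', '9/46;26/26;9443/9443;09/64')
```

['26', '9443']

`\1` is not a pattern — it's the concrete string captured by group 1, re-applied verbatim.
Matches: at [5:10] match '26/26', group 1 = '26'; at [11:20] match '9443/9443', group 1 = '9443'.
Because there's exactly one group, `findall` drops the full match and keeps group 1 from each hit.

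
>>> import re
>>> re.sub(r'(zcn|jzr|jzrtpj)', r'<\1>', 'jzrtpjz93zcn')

Branches in `(...|...)` are attempted left-to-right; the first branch that allows the whole pattern to succeed is taken.
Matches: at [0:3] → 'jzr'; at [9:12] → 'zcn'.
Each match is replaced using the text its own group 1 captured.

'<jzr>tpjz93<zcn>'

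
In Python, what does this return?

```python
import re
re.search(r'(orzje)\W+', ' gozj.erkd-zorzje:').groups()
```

('orzje',)

The match spans [12:18] → 'orzje:'.
Captured: group 1 = 'orzje'.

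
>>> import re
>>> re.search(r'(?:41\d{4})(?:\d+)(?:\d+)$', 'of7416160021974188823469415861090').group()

The match spans [3:33] → '416160021974188823469415861090'.

'416160021974188823469415861090'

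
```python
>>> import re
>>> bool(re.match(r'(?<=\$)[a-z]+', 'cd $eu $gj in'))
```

False

`match` is anchored at position 0; if the pattern doesn't fit there, it returns None.
Here position 0 doesn't satisfy it, so the call returns None, and `bool(None)` is False.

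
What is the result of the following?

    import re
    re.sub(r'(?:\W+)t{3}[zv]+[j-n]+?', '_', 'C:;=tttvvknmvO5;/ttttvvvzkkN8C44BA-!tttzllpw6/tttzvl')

The pattern matches one or more of a non-word character (non-capturing group); then exactly 3 of a literal 't', then one or more of one of [zv]; then one or more of a character in [j-n] (lazy).
Lazy quantifiers expand one character at a time until the remainder of the pattern can match.
Matches: at [1:10] → ':;=tttvvk'; at [34:41] → '-!tttzl'; at [45:52] → '/tttzvl'.
`sub` substitutes '_' at each match site.

'C_nmvO5;/ttttvvvzkkN8C44BA_lpw6_'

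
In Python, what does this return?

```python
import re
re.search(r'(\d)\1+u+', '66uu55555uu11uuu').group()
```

`\1` has to match the exact text group 1 already captured.
`re.search` scans for the first position where the pattern succeeds.
The match spans [0:4] → '66uu'.
Captured: group 1 = '6'.

'66uu'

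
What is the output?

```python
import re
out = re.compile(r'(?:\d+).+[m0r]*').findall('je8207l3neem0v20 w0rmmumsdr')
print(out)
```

['8207l3neem0v20 w0rmmumsdr']

The pattern matches one or more of a digit (non-capturing group); then one or more of any character, then zero or more of one of [m0r].
No capturing groups, so `findall` returns the 1 full match string.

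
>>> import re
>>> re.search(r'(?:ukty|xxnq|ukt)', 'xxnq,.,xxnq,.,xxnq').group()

'xxnq'

`re.search` scans for the first position where the pattern succeeds.
The match spans [0:4] → 'xxnq'.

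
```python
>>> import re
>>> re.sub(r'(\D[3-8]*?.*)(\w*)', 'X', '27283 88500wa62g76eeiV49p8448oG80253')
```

'27283X'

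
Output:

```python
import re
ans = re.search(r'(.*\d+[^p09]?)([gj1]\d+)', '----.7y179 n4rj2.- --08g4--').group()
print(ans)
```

----.7y179 n4rj2.- --08g4

Pattern: zero or more of any character, then one or more of a digit, then optionally any character except [p09] (captured); then one of [gj1], then one or more of a digit (captured).
`search` walks the string left to right and returns the first match it finds.
The match spans [0:25] → '----.7y179 n4rj2.- --08g4'.
Captured: group 1 = '----.7y179 n4rj2.- --08', group 2 = 'g4'.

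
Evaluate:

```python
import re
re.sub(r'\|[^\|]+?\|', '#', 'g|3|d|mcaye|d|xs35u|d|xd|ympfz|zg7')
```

`sub` substitutes '#' at each match site.

'g#d#d#d#ympfz|zg7'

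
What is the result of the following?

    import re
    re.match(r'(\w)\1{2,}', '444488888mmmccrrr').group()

The backreference `\1` re-matches whatever the first group consumed, character for character.
With `match`, the pattern is implicitly anchored at the beginning.
The match spans [0:4] → '4444'.
Captured: group 1 = '4'.

'4444'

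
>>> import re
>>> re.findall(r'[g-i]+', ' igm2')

['ig']

No capturing groups, so `findall` returns the 1 full match string.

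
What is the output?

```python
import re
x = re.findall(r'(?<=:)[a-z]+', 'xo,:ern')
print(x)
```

The lookaround is zero-width — it requires the adjacent text to match without consuming it, so the asserted text isn't part of the match.
With no groups in the pattern, `findall` gives back each whole match — 1 here.

['ern']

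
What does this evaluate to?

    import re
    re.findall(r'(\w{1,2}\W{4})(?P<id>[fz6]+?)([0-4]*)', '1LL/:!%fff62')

A `+?`/`*?`/`{m,n}?` starts at its minimum and grows only as far as needed for what follows to match.
`findall` packs the 3 group values into a tuple for every match.

[('LL/:!%', 'f', '')]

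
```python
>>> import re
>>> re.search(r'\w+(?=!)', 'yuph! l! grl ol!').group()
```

The `(?=…)`/`(?<=…)` assertion just peeks at neighbouring text; it doesn't advance the match position.
The match spans [0:4] → 'yuph'.

'yuph'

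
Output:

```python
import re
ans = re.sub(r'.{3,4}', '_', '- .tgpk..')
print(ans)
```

This matches 3 to 4 of any character.
Matches: at [0:4] → '- .t'; at [4:8] → 'gpk.'.
`sub` substitutes '_' at each match site.

__.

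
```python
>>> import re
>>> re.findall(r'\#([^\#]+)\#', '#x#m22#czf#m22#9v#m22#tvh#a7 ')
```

['x', 'czf', '9v', 'tvh']

Matches: at [0:3] match '#x#', group 1 = 'x'; at [6:11] match '#czf#', group 1 = 'czf'; at [14:18] match '#9v#', group 1 = '9v'; at [21:26] match '#tvh#', group 1 = 'tvh'.
`findall` collects group 1 from each match (4 total).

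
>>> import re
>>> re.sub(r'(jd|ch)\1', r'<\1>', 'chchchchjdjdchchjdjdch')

'<ch><ch><jd><ch><jd>ch'

After group 1 captures some text, `\1` only succeeds where that same text appears again.
`\1` in the replacement pulls in group 1's text for each match.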